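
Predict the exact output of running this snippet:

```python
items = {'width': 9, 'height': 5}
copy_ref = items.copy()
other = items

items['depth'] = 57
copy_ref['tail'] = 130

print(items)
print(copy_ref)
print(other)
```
{'width': 9, 'height': 5, 'depth': 57}
{'width': 9, 'height': 5, 'tail': 130}
{'width': 9, 'height': 5, 'depth': 57}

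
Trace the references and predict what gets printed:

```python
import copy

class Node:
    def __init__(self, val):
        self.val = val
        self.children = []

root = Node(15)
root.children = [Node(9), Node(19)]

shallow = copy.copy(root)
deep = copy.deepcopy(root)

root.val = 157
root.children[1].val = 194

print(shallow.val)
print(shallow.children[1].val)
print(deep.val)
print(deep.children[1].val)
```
15
194
15
19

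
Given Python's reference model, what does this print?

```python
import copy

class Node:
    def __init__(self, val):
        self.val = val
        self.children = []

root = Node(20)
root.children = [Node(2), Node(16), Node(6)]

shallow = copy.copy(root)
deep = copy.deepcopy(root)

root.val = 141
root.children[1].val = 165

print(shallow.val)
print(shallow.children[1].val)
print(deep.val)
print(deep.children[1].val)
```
20
165
20
16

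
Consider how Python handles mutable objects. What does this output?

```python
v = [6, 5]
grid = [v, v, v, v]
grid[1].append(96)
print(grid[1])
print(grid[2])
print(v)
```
[6, 5, 96]
[6, 5, 96]
[6, 5, 96]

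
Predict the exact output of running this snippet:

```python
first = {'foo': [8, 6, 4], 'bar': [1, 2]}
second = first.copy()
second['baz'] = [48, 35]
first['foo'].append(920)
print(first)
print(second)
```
{'foo': [8, 6, 4, 920], 'bar': [1, 2]}
{'foo': [8, 6, 4, 920], 'bar': [1, 2], 'baz': [48, 35]}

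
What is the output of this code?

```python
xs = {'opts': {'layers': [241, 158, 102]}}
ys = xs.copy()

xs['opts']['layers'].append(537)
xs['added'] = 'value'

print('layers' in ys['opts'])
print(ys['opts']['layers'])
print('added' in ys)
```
True
[241, 158, 102, 537]
False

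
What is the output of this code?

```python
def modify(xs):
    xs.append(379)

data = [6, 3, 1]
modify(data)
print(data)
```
[6, 3, 1, 379]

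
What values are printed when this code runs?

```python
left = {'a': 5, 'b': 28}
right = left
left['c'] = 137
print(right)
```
{'a': 5, 'b': 28, 'c': 137}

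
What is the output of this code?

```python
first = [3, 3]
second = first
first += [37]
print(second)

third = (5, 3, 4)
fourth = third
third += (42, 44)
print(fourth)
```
[3, 3, 37]
(5, 3, 4)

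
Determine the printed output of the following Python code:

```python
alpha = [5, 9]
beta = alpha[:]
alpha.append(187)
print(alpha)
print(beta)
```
[5, 9, 187]
[5, 9]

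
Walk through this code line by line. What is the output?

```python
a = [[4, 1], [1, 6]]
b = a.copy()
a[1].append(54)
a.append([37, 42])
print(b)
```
[[4, 1], [1, 6, 54]]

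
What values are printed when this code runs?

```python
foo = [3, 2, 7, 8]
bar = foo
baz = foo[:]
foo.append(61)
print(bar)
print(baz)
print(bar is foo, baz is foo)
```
[3, 2, 7, 8, 61]
[3, 2, 7, 8]
True False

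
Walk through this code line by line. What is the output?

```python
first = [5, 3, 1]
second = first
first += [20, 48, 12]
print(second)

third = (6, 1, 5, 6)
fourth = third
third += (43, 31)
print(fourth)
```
[5, 3, 1, 20, 48, 12]
(6, 1, 5, 6)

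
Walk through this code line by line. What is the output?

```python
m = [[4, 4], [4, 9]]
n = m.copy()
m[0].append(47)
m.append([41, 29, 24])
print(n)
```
[[4, 4, 47], [4, 9]]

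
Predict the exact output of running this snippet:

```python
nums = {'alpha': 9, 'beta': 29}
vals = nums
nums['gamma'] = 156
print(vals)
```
{'alpha': 9, 'beta': 29, 'gamma': 156}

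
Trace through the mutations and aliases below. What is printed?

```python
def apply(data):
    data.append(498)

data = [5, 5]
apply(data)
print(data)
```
[5, 5, 498]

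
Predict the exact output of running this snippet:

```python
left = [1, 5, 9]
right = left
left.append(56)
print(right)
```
[1, 5, 9, 56]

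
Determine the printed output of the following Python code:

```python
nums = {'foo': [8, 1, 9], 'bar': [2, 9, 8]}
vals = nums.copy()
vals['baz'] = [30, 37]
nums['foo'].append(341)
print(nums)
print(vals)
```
{'foo': [8, 1, 9, 341], 'bar': [2, 9, 8]}
{'foo': [8, 1, 9, 341], 'bar': [2, 9, 8], 'baz': [30, 37]}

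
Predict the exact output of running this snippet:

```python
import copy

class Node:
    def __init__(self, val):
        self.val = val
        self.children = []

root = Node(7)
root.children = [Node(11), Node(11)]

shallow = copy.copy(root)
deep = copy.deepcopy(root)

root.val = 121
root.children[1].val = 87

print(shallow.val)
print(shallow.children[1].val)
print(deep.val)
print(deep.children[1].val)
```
7
87
7
11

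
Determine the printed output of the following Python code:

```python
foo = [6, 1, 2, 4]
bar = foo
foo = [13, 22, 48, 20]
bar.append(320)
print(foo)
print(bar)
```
[13, 22, 48, 20]
[6, 1, 2, 4, 320]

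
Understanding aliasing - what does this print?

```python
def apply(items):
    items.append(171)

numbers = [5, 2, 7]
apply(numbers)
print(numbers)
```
[5, 2, 7, 171]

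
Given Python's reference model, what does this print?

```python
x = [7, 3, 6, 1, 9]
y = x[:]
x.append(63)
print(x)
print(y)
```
[7, 3, 6, 1, 9, 63]
[7, 3, 6, 1, 9]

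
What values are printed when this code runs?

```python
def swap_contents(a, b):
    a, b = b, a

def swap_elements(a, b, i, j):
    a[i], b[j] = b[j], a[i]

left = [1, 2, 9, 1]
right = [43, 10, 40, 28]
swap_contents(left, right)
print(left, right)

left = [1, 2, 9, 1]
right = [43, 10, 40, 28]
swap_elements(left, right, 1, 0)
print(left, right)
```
[1, 2, 9, 1] [43, 10, 40, 28]
[1, 43, 9, 1] [2, 10, 40, 28]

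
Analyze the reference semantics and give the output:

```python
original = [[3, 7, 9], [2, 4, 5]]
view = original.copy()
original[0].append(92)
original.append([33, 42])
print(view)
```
[[3, 7, 9, 92], [2, 4, 5]]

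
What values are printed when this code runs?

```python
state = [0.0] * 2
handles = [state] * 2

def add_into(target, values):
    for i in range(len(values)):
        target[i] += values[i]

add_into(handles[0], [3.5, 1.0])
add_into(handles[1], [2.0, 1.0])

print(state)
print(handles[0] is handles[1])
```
[5.5, 2.0]
True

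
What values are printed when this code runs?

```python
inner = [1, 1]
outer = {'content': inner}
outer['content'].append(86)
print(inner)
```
[1, 1, 86]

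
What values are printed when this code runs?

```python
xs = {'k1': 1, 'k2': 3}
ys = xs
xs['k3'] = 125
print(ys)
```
{'k1': 1, 'k2': 3, 'k3': 125}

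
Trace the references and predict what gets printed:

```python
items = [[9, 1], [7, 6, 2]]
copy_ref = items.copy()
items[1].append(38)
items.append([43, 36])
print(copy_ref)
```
[[9, 1], [7, 6, 2, 38]]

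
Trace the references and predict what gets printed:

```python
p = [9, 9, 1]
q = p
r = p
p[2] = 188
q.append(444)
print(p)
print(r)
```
[9, 9, 188, 444]
[9, 9, 188, 444]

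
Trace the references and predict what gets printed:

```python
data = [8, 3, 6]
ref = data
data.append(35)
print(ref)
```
[8, 3, 6, 35]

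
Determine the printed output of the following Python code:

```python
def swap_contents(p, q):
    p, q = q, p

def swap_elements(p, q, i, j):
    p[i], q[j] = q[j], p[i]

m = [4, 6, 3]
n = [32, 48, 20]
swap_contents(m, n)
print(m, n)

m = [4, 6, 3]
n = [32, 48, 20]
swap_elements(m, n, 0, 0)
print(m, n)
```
[4, 6, 3] [32, 48, 20]
[32, 6, 3] [4, 48, 20]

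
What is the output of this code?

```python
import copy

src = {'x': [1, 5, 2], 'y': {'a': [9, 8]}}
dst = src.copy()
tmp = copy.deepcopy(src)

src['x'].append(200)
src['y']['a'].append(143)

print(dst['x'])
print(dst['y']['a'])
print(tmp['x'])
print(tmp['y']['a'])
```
[1, 5, 2, 200]
[9, 8, 143]
[1, 5, 2]
[9, 8]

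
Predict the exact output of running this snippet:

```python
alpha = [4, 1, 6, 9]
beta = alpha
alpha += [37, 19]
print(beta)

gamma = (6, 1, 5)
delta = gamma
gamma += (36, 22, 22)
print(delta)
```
[4, 1, 6, 9, 37, 19]
(6, 1, 5)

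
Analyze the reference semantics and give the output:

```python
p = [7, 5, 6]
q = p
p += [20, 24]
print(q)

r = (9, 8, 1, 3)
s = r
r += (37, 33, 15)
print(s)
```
[7, 5, 6, 20, 24]
(9, 8, 1, 3)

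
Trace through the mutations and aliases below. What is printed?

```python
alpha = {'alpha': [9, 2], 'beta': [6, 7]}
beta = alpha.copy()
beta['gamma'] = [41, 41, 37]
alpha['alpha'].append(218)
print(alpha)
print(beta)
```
{'alpha': [9, 2, 218], 'beta': [6, 7]}
{'alpha': [9, 2, 218], 'beta': [6, 7], 'gamma': [41, 41, 37]}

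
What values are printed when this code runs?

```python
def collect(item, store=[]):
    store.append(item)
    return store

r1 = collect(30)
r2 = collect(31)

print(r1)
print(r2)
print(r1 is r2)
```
[30, 31]
[30, 31]
True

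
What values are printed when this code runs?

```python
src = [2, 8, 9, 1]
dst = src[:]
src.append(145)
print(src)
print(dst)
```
[2, 8, 9, 1, 145]
[2, 8, 9, 1]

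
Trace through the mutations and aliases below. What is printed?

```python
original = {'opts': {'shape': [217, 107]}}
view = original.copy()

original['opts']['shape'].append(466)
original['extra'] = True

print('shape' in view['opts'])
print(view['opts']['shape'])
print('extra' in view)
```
True
[217, 107, 466]
False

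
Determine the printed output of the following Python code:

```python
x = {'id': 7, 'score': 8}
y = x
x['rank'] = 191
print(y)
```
{'id': 7, 'score': 8, 'rank': 191}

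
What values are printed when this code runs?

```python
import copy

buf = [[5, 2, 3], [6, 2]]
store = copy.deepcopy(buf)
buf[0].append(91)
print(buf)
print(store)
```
[[5, 2, 3, 91], [6, 2]]
[[5, 2, 3], [6, 2]]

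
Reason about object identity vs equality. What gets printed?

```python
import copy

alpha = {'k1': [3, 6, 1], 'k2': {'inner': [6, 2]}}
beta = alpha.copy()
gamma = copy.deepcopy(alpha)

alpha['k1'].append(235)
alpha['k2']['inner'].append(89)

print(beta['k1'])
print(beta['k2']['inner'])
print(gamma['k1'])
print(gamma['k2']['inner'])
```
[3, 6, 1, 235]
[6, 2, 89]
[3, 6, 1]
[6, 2]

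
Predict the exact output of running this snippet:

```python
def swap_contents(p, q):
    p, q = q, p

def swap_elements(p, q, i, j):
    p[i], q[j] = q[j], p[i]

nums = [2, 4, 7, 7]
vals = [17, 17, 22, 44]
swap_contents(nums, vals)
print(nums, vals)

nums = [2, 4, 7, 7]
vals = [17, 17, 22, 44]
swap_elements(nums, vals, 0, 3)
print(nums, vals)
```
[2, 4, 7, 7] [17, 17, 22, 44]
[44, 4, 7, 7] [17, 17, 22, 2]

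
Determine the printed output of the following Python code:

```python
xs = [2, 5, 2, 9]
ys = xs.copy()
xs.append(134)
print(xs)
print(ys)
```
[2, 5, 2, 9, 134]
[2, 5, 2, 9]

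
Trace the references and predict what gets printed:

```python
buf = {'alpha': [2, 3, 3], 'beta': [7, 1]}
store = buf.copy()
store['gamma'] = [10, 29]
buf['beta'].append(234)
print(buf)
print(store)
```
{'alpha': [2, 3, 3], 'beta': [7, 1, 234]}
{'alpha': [2, 3, 3], 'beta': [7, 1, 234], 'gamma': [10, 29]}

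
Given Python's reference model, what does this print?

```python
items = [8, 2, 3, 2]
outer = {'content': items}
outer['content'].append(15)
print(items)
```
[8, 2, 3, 2, 15]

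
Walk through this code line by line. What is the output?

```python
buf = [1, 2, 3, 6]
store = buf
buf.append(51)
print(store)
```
[1, 2, 3, 6, 51]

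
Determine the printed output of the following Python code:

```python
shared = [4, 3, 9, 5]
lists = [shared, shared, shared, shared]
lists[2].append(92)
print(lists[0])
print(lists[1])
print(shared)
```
[4, 3, 9, 5, 92]
[4, 3, 9, 5, 92]
[4, 3, 9, 5, 92]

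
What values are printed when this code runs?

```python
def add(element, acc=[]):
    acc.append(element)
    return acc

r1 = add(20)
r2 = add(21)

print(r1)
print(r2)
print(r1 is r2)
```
[20, 21]
[20, 21]
True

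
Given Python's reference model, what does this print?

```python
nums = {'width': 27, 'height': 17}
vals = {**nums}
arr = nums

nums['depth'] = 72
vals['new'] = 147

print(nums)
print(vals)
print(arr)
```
{'width': 27, 'height': 17, 'depth': 72}
{'width': 27, 'height': 17, 'new': 147}
{'width': 27, 'height': 17, 'depth': 72}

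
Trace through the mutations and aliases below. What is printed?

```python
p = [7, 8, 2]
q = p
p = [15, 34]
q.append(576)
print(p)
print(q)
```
[15, 34]
[7, 8, 2, 576]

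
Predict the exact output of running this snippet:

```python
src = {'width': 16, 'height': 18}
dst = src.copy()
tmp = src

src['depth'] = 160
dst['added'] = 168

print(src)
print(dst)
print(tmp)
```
{'width': 16, 'height': 18, 'depth': 160}
{'width': 16, 'height': 18, 'added': 168}
{'width': 16, 'height': 18, 'depth': 160}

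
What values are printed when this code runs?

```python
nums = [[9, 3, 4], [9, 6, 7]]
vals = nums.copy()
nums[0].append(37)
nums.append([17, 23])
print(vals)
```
[[9, 3, 4, 37], [9, 6, 7]]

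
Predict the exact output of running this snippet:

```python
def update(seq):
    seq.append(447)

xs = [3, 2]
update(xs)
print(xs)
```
[3, 2, 447]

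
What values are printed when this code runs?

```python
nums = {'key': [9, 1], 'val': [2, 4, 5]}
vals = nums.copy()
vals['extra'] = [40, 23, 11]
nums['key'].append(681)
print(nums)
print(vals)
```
{'key': [9, 1, 681], 'val': [2, 4, 5]}
{'key': [9, 1, 681], 'val': [2, 4, 5], 'extra': [40, 23, 11]}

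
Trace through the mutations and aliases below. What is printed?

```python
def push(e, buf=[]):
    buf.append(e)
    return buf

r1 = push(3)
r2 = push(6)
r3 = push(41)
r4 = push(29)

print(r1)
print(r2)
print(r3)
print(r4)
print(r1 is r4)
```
[3, 6, 41, 29]
[3, 6, 41, 29]
[3, 6, 41, 29]
[3, 6, 41, 29]
True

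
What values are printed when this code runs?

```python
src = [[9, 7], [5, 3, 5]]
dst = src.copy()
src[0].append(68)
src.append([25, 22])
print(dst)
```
[[9, 7, 68], [5, 3, 5]]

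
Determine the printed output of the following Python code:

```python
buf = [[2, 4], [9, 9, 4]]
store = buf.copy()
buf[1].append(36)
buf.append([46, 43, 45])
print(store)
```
[[2, 4], [9, 9, 4, 36]]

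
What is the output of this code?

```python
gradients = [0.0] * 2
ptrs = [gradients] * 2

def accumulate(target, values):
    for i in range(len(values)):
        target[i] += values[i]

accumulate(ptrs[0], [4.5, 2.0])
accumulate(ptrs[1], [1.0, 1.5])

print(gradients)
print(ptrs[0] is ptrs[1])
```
[5.5, 3.5]
True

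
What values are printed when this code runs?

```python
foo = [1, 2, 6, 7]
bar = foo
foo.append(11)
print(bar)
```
[1, 2, 6, 7, 11]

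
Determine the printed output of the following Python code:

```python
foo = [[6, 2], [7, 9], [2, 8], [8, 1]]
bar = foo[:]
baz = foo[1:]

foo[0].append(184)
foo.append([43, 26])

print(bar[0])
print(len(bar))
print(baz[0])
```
[6, 2, 184]
4
[7, 9]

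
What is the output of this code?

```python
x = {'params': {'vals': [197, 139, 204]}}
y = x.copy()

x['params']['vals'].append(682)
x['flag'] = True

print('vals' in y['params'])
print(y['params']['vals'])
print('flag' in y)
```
True
[197, 139, 204, 682]
False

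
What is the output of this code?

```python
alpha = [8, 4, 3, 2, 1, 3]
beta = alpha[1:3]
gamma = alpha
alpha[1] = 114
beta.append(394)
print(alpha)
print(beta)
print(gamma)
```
[8, 114, 3, 2, 1, 3]
[4, 3, 394]
[8, 114, 3, 2, 1, 3]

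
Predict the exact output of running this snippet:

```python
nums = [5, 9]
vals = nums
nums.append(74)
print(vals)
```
[5, 9, 74]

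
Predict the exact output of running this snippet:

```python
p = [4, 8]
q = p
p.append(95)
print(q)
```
[4, 8, 95]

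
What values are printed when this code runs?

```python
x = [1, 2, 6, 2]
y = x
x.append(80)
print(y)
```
[1, 2, 6, 2, 80]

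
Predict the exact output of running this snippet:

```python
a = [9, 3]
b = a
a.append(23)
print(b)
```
[9, 3, 23]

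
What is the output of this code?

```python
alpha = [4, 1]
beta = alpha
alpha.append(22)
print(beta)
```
[4, 1, 22]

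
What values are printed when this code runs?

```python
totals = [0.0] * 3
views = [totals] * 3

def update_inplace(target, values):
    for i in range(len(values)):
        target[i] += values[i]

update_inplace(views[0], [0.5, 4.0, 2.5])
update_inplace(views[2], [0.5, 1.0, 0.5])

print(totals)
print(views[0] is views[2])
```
[1.0, 5.0, 3.0]
True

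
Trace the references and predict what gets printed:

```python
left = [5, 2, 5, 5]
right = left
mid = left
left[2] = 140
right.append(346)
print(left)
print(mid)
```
[5, 2, 140, 5, 346]
[5, 2, 140, 5, 346]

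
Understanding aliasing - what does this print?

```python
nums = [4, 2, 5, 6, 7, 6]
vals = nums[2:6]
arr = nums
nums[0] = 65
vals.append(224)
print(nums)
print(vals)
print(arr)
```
[65, 2, 5, 6, 7, 6]
[5, 6, 7, 6, 224]
[65, 2, 5, 6, 7, 6]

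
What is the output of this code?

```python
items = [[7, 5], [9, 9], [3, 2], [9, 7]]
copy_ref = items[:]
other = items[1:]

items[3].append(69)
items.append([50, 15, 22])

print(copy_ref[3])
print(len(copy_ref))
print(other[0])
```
[9, 7, 69]
4
[9, 9]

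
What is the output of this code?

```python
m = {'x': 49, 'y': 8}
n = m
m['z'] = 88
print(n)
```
{'x': 49, 'y': 8, 'z': 88}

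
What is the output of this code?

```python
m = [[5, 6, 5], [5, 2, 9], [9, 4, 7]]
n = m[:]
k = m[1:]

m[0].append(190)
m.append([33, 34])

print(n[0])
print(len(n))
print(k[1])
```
[5, 6, 5, 190]
3
[9, 4, 7]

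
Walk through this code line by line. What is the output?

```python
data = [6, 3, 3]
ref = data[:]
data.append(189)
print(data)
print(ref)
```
[6, 3, 3, 189]
[6, 3, 3]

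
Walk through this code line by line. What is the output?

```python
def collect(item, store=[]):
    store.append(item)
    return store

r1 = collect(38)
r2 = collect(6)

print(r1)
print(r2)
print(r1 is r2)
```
[38, 6]
[38, 6]
True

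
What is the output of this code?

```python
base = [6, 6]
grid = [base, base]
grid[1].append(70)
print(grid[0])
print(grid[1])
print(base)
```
[6, 6, 70]
[6, 6, 70]
[6, 6, 70]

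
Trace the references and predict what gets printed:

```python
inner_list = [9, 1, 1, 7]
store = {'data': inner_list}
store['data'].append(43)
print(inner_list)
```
[9, 1, 1, 7, 43]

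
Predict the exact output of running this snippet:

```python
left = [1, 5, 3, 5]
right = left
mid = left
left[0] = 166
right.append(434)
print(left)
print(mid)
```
[166, 5, 3, 5, 434]
[166, 5, 3, 5, 434]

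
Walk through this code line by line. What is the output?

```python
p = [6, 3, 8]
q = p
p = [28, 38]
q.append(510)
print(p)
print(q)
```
[28, 38]
[6, 3, 8, 510]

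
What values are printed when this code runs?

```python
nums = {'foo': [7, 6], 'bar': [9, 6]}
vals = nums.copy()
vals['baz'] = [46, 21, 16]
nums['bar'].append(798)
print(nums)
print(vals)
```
{'foo': [7, 6], 'bar': [9, 6, 798]}
{'foo': [7, 6], 'bar': [9, 6, 798], 'baz': [46, 21, 16]}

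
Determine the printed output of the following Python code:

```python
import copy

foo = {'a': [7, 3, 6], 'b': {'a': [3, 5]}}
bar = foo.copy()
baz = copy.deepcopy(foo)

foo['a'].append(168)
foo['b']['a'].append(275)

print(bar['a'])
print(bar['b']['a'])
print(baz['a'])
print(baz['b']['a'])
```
[7, 3, 6, 168]
[3, 5, 275]
[7, 3, 6]
[3, 5]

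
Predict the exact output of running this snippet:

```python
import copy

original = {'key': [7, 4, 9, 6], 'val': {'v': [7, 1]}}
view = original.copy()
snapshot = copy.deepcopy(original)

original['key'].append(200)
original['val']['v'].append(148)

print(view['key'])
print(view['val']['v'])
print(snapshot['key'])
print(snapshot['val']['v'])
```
[7, 4, 9, 6, 200]
[7, 1, 148]
[7, 4, 9, 6]
[7, 1]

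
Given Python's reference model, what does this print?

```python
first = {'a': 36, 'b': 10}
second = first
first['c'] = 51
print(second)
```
{'a': 36, 'b': 10, 'c': 51}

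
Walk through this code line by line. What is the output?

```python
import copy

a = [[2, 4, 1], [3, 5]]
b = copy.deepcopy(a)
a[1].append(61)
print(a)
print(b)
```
[[2, 4, 1], [3, 5, 61]]
[[2, 4, 1], [3, 5]]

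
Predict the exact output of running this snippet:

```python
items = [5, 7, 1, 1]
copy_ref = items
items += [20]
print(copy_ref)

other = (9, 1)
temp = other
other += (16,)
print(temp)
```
[5, 7, 1, 1, 20]
(9, 1)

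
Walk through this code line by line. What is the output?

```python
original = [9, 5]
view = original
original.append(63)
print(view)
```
[9, 5, 63]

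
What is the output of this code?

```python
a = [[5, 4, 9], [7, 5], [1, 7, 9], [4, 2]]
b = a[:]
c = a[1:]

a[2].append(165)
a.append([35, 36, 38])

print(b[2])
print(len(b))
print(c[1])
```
[1, 7, 9, 165]
4
[1, 7, 9, 165]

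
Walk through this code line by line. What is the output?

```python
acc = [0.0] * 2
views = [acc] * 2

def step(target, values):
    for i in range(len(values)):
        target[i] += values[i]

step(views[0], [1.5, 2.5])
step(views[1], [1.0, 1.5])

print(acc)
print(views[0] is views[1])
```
[2.5, 4.0]
True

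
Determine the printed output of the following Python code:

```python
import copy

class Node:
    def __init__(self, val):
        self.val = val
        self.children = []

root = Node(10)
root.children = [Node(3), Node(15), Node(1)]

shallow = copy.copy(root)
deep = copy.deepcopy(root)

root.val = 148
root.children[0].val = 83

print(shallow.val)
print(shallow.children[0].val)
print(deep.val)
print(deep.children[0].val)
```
10
83
10
3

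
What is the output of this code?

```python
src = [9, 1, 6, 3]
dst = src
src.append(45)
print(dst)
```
[9, 1, 6, 3, 45]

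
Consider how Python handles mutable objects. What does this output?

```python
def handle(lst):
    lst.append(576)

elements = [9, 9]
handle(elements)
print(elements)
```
[9, 9, 576]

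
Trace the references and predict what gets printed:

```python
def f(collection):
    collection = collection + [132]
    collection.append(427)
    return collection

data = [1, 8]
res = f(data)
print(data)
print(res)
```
[1, 8]
[1, 8, 132, 427]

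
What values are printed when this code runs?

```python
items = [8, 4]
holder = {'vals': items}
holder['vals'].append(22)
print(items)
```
[8, 4, 22]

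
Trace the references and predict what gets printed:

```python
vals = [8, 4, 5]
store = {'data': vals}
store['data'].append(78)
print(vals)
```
[8, 4, 5, 78]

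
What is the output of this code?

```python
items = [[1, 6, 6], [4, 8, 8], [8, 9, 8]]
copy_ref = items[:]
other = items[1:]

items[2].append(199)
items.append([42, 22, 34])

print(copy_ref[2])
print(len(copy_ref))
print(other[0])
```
[8, 9, 8, 199]
3
[4, 8, 8]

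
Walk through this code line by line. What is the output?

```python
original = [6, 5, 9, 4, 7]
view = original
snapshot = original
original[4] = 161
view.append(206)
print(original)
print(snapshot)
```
[6, 5, 9, 4, 161, 206]
[6, 5, 9, 4, 161, 206]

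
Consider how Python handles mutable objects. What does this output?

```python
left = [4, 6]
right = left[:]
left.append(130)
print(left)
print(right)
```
[4, 6, 130]
[4, 6]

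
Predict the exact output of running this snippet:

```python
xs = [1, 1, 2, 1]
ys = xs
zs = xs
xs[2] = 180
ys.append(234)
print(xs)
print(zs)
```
[1, 1, 180, 1, 234]
[1, 1, 180, 1, 234]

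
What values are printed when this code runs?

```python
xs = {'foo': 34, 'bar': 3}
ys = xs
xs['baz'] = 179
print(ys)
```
{'foo': 34, 'bar': 3, 'baz': 179}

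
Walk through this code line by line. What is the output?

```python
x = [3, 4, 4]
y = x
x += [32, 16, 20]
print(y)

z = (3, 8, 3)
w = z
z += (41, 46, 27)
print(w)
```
[3, 4, 4, 32, 16, 20]
(3, 8, 3)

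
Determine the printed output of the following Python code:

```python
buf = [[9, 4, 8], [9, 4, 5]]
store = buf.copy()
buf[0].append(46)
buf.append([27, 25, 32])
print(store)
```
[[9, 4, 8, 46], [9, 4, 5]]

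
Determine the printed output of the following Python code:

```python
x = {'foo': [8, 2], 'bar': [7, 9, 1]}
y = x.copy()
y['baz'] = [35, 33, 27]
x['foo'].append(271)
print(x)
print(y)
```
{'foo': [8, 2, 271], 'bar': [7, 9, 1]}
{'foo': [8, 2, 271], 'bar': [7, 9, 1], 'baz': [35, 33, 27]}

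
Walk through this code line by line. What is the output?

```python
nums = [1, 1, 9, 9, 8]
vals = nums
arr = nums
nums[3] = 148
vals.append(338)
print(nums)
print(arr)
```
[1, 1, 9, 148, 8, 338]
[1, 1, 9, 148, 8, 338]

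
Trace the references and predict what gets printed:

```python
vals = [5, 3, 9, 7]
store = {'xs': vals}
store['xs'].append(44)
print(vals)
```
[5, 3, 9, 7, 44]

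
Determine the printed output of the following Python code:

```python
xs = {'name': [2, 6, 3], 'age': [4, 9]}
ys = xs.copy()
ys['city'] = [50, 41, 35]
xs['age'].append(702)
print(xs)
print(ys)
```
{'name': [2, 6, 3], 'age': [4, 9, 702]}
{'name': [2, 6, 3], 'age': [4, 9, 702], 'city': [50, 41, 35]}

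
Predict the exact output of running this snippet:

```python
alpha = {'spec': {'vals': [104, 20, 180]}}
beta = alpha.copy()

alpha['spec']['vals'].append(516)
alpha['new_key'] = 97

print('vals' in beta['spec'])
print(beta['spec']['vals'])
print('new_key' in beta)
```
True
[104, 20, 180, 516]
False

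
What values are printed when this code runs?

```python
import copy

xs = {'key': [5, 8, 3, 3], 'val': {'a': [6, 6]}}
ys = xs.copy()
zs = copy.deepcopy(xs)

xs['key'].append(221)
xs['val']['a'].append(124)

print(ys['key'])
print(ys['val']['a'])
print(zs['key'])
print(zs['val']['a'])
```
[5, 8, 3, 3, 221]
[6, 6, 124]
[5, 8, 3, 3]
[6, 6]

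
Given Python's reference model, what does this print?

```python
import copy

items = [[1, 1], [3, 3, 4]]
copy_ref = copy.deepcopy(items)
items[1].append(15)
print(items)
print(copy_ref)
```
[[1, 1], [3, 3, 4, 15]]
[[1, 1], [3, 3, 4]]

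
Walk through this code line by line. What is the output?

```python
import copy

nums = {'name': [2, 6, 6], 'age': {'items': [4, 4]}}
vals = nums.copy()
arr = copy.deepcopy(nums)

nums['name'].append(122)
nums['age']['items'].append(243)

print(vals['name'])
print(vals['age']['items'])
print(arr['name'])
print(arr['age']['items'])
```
[2, 6, 6, 122]
[4, 4, 243]
[2, 6, 6]
[4, 4]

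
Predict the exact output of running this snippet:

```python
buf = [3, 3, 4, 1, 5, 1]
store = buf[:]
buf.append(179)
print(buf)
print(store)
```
[3, 3, 4, 1, 5, 1, 179]
[3, 3, 4, 1, 5, 1]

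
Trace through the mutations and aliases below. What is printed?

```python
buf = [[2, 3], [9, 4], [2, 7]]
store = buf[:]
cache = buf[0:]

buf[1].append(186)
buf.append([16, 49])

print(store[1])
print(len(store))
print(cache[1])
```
[9, 4, 186]
3
[9, 4, 186]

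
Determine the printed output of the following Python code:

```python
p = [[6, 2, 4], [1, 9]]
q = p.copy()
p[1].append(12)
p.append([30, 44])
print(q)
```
[[6, 2, 4], [1, 9, 12]]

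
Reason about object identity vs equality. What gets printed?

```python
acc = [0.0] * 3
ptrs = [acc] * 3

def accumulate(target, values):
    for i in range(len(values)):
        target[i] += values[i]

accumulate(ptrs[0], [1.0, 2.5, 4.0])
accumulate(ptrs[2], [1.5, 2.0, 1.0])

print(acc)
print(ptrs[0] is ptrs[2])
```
[2.5, 4.5, 5.0]
True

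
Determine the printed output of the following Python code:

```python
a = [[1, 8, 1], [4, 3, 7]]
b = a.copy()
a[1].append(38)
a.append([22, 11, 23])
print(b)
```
[[1, 8, 1], [4, 3, 7, 38]]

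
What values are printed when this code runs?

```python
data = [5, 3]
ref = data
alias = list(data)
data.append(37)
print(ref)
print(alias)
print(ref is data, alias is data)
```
[5, 3, 37]
[5, 3]
True False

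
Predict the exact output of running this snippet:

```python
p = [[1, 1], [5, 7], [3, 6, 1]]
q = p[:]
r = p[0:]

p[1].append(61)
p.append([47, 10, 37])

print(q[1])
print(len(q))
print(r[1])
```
[5, 7, 61]
3
[5, 7, 61]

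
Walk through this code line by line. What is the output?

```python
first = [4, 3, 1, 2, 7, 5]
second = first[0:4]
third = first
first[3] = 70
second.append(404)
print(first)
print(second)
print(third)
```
[4, 3, 1, 70, 7, 5]
[4, 3, 1, 2, 404]
[4, 3, 1, 70, 7, 5]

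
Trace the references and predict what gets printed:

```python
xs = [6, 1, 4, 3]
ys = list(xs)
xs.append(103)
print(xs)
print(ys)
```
[6, 1, 4, 3, 103]
[6, 1, 4, 3]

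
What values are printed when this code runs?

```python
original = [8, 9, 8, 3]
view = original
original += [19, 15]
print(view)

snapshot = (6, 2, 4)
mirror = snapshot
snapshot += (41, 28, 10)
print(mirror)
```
[8, 9, 8, 3, 19, 15]
(6, 2, 4)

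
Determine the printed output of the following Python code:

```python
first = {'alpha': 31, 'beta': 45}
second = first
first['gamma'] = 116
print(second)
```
{'alpha': 31, 'beta': 45, 'gamma': 116}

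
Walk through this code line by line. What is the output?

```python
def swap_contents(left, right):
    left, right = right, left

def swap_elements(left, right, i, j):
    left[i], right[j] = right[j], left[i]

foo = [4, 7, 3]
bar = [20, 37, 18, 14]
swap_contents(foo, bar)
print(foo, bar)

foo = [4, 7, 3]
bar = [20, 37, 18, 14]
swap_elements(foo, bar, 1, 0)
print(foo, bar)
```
[4, 7, 3] [20, 37, 18, 14]
[4, 20, 3] [7, 37, 18, 14]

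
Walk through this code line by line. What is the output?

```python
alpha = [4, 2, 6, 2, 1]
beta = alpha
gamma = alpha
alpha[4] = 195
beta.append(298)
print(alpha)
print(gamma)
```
[4, 2, 6, 2, 195, 298]
[4, 2, 6, 2, 195, 298]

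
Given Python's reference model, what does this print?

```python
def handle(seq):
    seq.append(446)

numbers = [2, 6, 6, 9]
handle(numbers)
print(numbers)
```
[2, 6, 6, 9, 446]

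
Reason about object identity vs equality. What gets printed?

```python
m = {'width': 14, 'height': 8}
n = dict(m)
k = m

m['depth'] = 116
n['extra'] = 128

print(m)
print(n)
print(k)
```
{'width': 14, 'height': 8, 'depth': 116}
{'width': 14, 'height': 8, 'extra': 128}
{'width': 14, 'height': 8, 'depth': 116}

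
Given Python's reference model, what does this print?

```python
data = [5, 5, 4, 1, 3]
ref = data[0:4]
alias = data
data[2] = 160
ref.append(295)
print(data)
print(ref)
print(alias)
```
[5, 5, 160, 1, 3]
[5, 5, 4, 1, 295]
[5, 5, 160, 1, 3]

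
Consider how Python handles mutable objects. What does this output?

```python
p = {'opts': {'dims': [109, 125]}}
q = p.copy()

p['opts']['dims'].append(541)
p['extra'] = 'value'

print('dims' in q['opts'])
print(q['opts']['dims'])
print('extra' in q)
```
True
[109, 125, 541]
False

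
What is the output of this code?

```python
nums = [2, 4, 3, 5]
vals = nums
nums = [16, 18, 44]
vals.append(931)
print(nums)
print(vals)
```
[16, 18, 44]
[2, 4, 3, 5, 931]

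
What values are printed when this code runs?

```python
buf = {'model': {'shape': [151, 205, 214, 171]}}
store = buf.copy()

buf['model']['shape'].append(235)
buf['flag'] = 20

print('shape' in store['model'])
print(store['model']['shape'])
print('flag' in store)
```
True
[151, 205, 214, 171, 235]
False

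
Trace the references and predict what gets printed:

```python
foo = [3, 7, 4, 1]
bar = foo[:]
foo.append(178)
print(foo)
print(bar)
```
[3, 7, 4, 1, 178]
[3, 7, 4, 1]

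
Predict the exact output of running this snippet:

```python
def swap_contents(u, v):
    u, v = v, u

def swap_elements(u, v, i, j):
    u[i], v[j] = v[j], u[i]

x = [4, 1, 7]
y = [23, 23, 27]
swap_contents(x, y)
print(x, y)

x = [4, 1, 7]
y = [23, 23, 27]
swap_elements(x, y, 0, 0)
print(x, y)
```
[4, 1, 7] [23, 23, 27]
[23, 1, 7] [4, 23, 27]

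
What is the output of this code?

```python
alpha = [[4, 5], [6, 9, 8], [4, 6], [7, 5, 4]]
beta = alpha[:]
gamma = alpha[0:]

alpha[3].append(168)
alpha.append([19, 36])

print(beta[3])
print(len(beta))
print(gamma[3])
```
[7, 5, 4, 168]
4
[7, 5, 4, 168]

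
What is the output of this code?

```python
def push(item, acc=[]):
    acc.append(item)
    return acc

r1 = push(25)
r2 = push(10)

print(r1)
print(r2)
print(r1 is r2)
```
[25, 10]
[25, 10]
True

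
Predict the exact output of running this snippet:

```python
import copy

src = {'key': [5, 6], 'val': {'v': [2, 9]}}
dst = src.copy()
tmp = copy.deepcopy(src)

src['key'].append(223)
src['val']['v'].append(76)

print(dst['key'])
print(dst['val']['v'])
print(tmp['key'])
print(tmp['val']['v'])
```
[5, 6, 223]
[2, 9, 76]
[5, 6]
[2, 9]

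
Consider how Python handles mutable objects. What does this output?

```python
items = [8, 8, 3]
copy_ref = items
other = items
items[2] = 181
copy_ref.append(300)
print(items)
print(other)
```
[8, 8, 181, 300]
[8, 8, 181, 300]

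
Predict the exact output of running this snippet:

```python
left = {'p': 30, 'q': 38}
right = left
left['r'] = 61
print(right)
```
{'p': 30, 'q': 38, 'r': 61}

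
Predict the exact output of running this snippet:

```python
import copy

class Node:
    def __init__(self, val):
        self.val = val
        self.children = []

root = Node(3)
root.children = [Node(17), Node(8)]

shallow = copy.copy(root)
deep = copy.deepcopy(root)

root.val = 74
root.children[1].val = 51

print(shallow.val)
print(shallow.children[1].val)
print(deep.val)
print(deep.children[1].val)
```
3
51
3
8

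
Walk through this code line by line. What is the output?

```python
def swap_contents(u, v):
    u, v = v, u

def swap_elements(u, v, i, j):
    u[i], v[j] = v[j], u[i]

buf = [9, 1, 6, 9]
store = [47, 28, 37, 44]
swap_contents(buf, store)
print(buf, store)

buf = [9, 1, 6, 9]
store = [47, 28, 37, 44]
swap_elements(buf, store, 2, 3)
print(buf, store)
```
[9, 1, 6, 9] [47, 28, 37, 44]
[9, 1, 44, 9] [47, 28, 37, 6]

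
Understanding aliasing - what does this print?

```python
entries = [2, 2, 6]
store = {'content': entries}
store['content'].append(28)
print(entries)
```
[2, 2, 6, 28]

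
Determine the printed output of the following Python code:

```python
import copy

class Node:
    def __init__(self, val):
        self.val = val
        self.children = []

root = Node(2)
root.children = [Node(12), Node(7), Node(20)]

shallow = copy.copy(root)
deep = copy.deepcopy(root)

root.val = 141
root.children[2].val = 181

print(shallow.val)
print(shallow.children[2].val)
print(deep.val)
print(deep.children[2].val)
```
2
181
2
20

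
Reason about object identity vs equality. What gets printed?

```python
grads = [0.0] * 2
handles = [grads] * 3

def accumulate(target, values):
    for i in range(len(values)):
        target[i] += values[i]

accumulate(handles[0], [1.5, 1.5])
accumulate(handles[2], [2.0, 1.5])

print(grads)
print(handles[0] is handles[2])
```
[3.5, 3.0]
True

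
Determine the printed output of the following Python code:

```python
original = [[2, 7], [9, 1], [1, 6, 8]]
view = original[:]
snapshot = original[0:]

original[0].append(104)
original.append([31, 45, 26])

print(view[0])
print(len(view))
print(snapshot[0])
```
[2, 7, 104]
3
[2, 7, 104]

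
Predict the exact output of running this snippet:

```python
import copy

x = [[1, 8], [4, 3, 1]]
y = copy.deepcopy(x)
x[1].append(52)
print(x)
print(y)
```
[[1, 8], [4, 3, 1, 52]]
[[1, 8], [4, 3, 1]]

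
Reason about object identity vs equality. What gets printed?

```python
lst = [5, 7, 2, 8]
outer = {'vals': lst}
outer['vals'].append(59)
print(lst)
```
[5, 7, 2, 8, 59]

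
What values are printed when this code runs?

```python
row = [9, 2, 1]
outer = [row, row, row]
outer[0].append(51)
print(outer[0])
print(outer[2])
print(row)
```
[9, 2, 1, 51]
[9, 2, 1, 51]
[9, 2, 1, 51]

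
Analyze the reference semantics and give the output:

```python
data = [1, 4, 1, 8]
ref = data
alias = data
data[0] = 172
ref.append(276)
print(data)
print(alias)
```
[172, 4, 1, 8, 276]
[172, 4, 1, 8, 276]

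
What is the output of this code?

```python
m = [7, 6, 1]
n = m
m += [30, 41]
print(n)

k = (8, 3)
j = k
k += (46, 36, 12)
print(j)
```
[7, 6, 1, 30, 41]
(8, 3)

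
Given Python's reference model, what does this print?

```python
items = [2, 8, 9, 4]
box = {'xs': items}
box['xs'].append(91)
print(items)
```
[2, 8, 9, 4, 91]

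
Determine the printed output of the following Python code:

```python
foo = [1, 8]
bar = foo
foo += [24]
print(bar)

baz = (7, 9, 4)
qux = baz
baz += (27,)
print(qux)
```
[1, 8, 24]
(7, 9, 4)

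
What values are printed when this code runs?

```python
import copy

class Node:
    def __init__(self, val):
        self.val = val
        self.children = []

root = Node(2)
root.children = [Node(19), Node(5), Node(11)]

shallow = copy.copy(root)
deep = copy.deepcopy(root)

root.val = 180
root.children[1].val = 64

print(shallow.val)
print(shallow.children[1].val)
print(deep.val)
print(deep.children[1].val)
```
2
64
2
5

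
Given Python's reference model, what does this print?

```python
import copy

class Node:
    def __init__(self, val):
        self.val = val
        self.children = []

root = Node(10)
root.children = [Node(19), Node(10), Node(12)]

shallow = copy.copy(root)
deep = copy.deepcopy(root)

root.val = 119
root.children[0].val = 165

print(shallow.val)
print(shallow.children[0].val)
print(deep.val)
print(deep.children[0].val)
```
10
165
10
19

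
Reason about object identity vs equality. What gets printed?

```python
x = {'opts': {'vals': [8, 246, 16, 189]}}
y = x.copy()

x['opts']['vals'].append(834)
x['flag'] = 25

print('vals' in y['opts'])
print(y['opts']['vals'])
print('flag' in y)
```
True
[8, 246, 16, 189, 834]
False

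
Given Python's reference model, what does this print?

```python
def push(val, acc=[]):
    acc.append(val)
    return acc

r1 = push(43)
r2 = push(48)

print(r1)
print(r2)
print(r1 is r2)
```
[43, 48]
[43, 48]
True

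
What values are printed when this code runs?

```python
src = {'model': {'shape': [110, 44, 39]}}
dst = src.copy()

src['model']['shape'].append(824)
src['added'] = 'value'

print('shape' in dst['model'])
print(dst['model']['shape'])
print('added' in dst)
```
True
[110, 44, 39, 824]
False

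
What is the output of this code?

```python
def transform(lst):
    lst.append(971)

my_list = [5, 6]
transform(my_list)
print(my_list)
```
[5, 6, 971]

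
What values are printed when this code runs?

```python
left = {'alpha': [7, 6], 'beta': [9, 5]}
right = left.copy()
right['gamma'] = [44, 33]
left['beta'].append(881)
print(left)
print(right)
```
{'alpha': [7, 6], 'beta': [9, 5, 881]}
{'alpha': [7, 6], 'beta': [9, 5, 881], 'gamma': [44, 33]}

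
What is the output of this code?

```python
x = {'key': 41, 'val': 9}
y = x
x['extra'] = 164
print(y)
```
{'key': 41, 'val': 9, 'extra': 164}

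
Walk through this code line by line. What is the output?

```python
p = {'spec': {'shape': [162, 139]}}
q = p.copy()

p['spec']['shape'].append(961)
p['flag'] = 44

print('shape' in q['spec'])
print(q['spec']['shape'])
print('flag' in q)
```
True
[162, 139, 961]
False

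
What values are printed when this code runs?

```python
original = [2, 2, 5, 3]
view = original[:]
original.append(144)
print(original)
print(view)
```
[2, 2, 5, 3, 144]
[2, 2, 5, 3]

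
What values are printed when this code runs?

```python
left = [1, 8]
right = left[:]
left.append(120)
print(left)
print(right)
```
[1, 8, 120]
[1, 8]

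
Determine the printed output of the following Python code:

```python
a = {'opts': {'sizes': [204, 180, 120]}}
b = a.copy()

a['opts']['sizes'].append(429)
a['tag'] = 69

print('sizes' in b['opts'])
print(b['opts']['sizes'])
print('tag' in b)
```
True
[204, 180, 120, 429]
False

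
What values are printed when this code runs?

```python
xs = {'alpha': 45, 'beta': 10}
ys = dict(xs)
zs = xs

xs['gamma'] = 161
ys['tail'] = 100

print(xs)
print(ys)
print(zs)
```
{'alpha': 45, 'beta': 10, 'gamma': 161}
{'alpha': 45, 'beta': 10, 'tail': 100}
{'alpha': 45, 'beta': 10, 'gamma': 161}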